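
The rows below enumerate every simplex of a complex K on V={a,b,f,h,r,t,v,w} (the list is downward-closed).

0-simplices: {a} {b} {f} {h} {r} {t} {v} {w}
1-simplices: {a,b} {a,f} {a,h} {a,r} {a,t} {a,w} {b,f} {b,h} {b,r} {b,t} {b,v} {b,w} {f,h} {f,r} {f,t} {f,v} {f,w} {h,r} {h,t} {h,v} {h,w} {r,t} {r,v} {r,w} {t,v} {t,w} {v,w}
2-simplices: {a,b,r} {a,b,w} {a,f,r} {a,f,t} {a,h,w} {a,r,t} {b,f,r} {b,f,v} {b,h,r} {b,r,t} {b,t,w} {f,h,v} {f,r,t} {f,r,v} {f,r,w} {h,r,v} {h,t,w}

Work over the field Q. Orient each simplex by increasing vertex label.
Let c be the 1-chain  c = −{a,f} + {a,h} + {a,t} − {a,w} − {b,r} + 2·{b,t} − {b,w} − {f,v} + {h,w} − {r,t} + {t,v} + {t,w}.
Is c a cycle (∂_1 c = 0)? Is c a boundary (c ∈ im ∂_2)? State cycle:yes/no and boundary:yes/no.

n_0=8 n_1=27 n_2=17  [Q]
∂1: piv[ab,af,ah,ar,at,aw,bv] rk=7  ker:bf,bh,br,bt,bw,fh,fr,ft,fv,fw,hr,ht,hv,hw,rt,rv,rw,tv,tw,vw
∂2: piv[abr,abw,afr,aft,ahw,art,bfr,bfv,bhr,brt,btw,fhv,frv,frw,hrv,htw] rk=16  ker:frt
∂1c = 0
c vs im∂2: residual ≠ 0 ⇒ not boundary

cycle:yes boundary:no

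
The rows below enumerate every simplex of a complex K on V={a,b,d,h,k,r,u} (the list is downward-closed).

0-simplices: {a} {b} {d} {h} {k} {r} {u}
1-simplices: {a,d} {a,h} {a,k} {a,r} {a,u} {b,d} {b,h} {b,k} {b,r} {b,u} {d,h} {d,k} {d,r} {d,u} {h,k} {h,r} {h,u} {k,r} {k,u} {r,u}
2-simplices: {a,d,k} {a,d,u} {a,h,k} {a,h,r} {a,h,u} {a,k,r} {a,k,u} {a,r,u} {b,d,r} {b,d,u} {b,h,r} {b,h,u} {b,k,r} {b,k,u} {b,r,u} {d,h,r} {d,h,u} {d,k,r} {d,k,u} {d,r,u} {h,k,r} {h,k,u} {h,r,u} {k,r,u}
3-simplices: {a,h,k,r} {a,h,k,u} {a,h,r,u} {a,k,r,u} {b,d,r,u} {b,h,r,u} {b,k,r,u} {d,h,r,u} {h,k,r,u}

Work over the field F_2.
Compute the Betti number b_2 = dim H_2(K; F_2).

n_0=7 n_1=20 n_2=24 n_3=9  [Z2]
∂1: piv[ad,ah,ak,ar,au,bd] rk=6  ker:bh,bk,br,bu,dh,dk,dr,du,hk,hr,hu,kr,ku,ru
∂2: piv[adk,adu,ahk,ahr,ahu,akr,aku,aru,bdr,bdu,bhr,bhu,bkr,dhr] rk=14  ker:bku,bru,dhu,dkr,dku,dru,hkr,hku,hru,kru
∂3: piv[ahkr,ahku,ahru,akru,bdru,bhru,bkru,dhru] rk=8  ker:hkru
b_2=(24−14)−8=2

b_2=2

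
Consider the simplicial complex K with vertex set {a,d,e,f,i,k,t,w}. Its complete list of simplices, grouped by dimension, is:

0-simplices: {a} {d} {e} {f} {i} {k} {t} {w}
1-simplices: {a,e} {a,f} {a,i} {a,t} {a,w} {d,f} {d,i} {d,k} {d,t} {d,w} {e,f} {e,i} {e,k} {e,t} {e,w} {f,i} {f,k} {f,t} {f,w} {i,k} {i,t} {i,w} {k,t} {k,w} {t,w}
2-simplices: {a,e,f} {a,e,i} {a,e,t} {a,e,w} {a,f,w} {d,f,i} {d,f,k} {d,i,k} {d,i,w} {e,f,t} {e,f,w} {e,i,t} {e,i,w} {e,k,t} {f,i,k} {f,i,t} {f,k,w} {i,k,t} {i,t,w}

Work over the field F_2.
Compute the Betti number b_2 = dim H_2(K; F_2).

n_0=8 n_1=25 n_2=19  [Z2]
∂1: piv[ae,af,ai,at,aw,df,dk] rk=7  ker:di,dt,dw,ef,ei,ek,et,ew,fi,fk,ft,fw,ik,it,iw,kt,kw,tw
∂2: piv[aef,aei,aet,aew,afw,dfi,dfk,dik,diw,eft,eit,eiw,ekt,fit,fkw,ikt,itw] rk=17  ker:efw,fik
b_2=(19−17)−0=2

b_2=2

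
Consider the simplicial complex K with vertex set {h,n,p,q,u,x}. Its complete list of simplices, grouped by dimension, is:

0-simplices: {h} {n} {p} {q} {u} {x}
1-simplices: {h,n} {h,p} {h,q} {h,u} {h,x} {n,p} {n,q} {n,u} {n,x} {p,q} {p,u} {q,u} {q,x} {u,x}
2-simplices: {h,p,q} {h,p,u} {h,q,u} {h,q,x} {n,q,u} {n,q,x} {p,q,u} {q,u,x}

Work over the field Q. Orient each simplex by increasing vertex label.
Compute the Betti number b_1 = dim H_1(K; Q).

n_0=6 n_1=14 n_2=8  [Q]
∂1: piv[hn,hp,hq,hu,hx] rk=5  ker:np,nq,nu,nx,pq,pu,qu,qx,ux
∂2: piv[hpq,hpu,hqu,hqx,nqu,nqx,qux] rk=7  ker:pqu
b_1=(14−5)−7=2

b_1=2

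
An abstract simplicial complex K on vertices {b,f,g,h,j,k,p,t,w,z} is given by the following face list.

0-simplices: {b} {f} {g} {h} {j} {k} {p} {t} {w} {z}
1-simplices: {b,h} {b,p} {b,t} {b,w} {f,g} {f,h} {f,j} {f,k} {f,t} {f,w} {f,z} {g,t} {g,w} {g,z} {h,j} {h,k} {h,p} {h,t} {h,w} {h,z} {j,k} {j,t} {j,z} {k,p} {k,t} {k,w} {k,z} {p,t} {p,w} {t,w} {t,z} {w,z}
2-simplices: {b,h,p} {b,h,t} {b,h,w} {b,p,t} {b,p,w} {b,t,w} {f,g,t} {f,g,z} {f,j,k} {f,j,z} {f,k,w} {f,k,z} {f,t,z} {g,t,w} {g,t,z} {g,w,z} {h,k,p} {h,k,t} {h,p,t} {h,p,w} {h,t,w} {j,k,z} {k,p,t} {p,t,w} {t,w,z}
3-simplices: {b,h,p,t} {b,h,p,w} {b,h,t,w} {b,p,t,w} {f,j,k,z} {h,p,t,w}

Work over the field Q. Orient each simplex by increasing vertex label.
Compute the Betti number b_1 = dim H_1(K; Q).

n_0=10 n_1=32 n_2=25 n_3=6  [Q]
∂1: piv[bh,bp,bt,bw,fg,fh,fj,fk,fz] rk=9  ker:ft,fw,gt,gw,gz,hj,hk,hp,ht,hw,hz,jk,jt,jz,kp,kt,kw,kz,pt,pw,tw,tz,wz
∂2: piv[bhp,bht,bhw,bpt,bpw,btw,fgt,fgz,fjk,fjz,fkw,fkz,ftz,gtw,gwz,hkp,hkt] rk=17  ker:gtz,hpt,hpw,htw,jkz,kpt,ptw,twz
∂3: piv[bhpt,bhpw,bhtw,bptw,fjkz] rk=5  ker:hptw
b_1=(32−9)−17=6

b_1=6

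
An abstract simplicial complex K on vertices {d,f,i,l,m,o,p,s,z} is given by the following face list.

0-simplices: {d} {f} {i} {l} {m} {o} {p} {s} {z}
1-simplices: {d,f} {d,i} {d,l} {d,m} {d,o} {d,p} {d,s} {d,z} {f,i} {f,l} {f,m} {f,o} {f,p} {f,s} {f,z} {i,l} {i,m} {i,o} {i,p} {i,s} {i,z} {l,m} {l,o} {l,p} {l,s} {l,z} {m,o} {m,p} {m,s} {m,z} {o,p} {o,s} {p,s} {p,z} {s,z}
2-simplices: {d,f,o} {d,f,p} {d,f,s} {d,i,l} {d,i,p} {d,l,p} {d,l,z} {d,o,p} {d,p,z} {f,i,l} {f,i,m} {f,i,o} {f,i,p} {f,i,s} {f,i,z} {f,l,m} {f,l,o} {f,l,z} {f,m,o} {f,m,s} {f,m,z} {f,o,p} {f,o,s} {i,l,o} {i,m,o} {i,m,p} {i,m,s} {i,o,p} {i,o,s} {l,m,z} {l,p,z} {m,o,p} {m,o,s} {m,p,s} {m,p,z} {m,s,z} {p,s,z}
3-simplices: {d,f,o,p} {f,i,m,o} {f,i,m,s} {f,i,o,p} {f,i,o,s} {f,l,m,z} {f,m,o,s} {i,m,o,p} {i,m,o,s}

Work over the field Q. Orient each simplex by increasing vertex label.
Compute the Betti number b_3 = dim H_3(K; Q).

n_0=9 n_1=35 n_2=37 n_3=9  [Q]
∂1: piv[df,di,dl,dm,do,dp,ds,dz] rk=8  ker:fi,fl,fm,fo,fp,fs,fz,il,im,io,ip,is,iz,lm,lo,lp,ls,lz,mo,mp,ms,mz,op,os,ps,pz,sz
∂2: piv[dfo,dfp,dfs,dil,dip,dlp,dlz,dop,dpz,fil,fim,fio,fip,fis,fiz,flm,flo,flz,fmo,fms,fmz,fos,imp,mps,msz] rk=25  ker:fop,ilo,imo,ims,iop,ios,lmz,lpz,mop,mos,mpz,psz
∂3: piv[dfop,fimo,fims,fiop,fios,flmz,fmos,imop] rk=8  ker:imos
b_3=(9−8)−0=1

b_3=1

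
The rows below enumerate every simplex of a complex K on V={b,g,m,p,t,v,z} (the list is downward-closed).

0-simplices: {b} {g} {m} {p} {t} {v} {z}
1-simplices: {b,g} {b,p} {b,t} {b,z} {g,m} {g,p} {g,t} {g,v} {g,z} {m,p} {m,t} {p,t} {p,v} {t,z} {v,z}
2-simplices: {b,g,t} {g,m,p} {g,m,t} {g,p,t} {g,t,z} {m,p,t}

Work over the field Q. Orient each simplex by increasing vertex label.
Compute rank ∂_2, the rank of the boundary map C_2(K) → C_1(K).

n_0=7 n_1=15 n_2=6  [Q]
∂1: piv[bg,bp,bt,bz,gm,gv] rk=6  ker:gp,gt,gz,mp,mt,pt,pv,tz,vz
∂2: piv[bgt,gmp,gmt,gpt,gtz] rk=5  ker:mpt
rk∂_2=5

rank∂_2=5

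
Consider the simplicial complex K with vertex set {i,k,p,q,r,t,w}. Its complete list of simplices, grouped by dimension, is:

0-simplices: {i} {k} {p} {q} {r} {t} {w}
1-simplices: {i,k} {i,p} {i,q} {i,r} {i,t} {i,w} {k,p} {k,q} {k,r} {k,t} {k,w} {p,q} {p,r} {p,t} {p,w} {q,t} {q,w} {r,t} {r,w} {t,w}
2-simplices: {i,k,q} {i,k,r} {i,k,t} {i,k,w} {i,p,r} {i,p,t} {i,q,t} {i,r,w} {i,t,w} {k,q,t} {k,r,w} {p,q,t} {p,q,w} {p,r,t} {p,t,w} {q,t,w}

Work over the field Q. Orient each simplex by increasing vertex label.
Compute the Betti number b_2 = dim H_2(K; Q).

n_0=7 n_1=20 n_2=16  [Q]
∂1: piv[ik,ip,iq,ir,it,iw] rk=6  ker:kp,kq,kr,kt,kw,pq,pr,pt,pw,qt,qw,rt,rw,tw
∂2: piv[ikq,ikr,ikt,ikw,ipr,ipt,iqt,irw,itw,pqt,pqw,prt,ptw] rk=13  ker:kqt,krw,qtw
b_2=(16−13)−0=3

b_2=3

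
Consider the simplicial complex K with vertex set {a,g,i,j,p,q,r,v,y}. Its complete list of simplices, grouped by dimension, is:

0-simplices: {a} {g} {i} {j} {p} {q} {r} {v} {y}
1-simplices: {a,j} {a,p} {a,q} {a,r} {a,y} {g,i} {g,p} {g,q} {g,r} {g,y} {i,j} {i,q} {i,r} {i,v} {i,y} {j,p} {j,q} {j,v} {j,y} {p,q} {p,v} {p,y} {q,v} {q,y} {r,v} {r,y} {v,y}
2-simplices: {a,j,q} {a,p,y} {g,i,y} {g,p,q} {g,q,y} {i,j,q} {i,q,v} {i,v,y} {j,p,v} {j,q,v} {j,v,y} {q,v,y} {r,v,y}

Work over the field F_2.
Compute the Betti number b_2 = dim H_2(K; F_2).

n_0=9 n_1=27 n_2=13  [Z2]
∂1: piv[aj,ap,aq,ar,ay,gi,gp,iv] rk=8  ker:gq,gr,gy,ij,iq,ir,iy,jp,jq,jv,jy,pq,pv,py,qv,qy,rv,ry,vy
∂2: piv[ajq,apy,giy,gpq,gqy,ijq,iqv,ivy,jpv,jqv,jvy,qvy,rvy] rk=13
b_2=(13−13)−0=0

b_2=0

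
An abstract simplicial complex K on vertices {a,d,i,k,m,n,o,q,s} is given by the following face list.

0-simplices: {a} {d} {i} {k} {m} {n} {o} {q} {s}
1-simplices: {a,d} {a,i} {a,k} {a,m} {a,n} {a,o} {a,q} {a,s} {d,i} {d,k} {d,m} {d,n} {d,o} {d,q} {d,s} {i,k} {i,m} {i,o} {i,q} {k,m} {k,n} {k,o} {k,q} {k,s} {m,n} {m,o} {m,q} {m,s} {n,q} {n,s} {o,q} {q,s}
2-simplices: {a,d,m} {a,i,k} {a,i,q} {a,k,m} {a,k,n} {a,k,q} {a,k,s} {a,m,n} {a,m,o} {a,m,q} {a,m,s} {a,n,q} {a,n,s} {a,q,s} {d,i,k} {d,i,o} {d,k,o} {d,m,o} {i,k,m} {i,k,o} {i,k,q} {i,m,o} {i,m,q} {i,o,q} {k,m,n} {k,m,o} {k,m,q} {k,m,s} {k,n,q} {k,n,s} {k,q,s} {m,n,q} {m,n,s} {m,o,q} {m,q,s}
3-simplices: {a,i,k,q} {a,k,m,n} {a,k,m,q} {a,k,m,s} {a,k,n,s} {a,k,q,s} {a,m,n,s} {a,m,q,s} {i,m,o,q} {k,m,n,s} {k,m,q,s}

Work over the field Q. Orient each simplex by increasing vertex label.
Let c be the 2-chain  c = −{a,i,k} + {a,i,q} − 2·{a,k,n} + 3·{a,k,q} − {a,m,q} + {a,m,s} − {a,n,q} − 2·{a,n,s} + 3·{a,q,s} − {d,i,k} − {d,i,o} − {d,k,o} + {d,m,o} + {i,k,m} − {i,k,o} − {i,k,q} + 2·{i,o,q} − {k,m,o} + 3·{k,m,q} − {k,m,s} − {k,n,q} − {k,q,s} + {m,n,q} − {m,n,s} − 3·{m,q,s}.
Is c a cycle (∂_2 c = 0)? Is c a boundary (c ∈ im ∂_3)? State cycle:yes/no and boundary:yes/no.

cycle:no boundary:no

n_0=9 n_1=32 n_2=35 n_3=11  [Q]
∂1: piv[ad,ai,ak,am,an,ao,aq,as] rk=8  ker:di,dk,dm,dn,do,dq,ds,ik,im,io,iq,km,kn,ko,kq,ks,mn,mo,mq,ms,nq,ns,oq,qs
∂2: piv[adm,aik,aiq,akm,akn,akq,aks,amn,amo,amq,ams,anq,ans,aqs,dik,dio,dko,dmo,ikm,imo,ioq] rk=21  ker:iko,ikq,imq,kmn,kmo,kmq,kms,knq,kns,kqs,mnq,mns,moq,mqs
∂3: piv[aikq,akmn,akmq,akms,akns,akqs,amns,amqs,imoq] rk=9  ker:kmns,kmqs
∂2c = 2·{a,k} − {a,n} + {a,q} − 2·{a,s} − 2·{d,i} + {d,m} + {d,o} − 3·{i,k} − {i,m} + 2·{i,o} + 2·{k,m} − 3·{k,n} − {k,o} − {k,q} + 2·{k,s} − 2·{m,q} + 4·{m,s} − {n,q} − 3·{n,s} + 2·{o,q} − {q,s}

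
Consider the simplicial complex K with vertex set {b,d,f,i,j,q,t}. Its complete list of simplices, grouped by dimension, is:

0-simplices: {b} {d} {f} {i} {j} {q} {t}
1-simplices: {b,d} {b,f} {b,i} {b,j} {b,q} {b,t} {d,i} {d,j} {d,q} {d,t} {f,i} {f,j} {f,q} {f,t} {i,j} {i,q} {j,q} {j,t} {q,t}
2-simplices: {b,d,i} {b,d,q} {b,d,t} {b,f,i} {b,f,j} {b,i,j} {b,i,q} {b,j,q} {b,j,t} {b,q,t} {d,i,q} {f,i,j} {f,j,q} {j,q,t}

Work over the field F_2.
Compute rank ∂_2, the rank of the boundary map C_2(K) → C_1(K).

n_0=7 n_1=19 n_2=14  [Z2]
∂1: piv[bd,bf,bi,bj,bq,bt] rk=6  ker:di,dj,dq,dt,fi,fj,fq,ft,ij,iq,jq,jt,qt
∂2: piv[bdi,bdq,bdt,bfi,bfj,bij,biq,bjq,bjt,bqt,fjq] rk=11  ker:diq,fij,jqt
rk∂_2=11

rank∂_2=11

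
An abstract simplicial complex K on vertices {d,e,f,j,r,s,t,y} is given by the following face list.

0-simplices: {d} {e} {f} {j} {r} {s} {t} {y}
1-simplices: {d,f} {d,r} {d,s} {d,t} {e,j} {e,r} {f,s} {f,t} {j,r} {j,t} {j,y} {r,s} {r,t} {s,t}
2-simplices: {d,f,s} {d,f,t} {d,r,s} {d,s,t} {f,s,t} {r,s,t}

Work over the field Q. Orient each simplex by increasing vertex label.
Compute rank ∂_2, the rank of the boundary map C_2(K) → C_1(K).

n_0=8 n_1=14 n_2=6  [Q]
∂1: piv[df,dr,ds,dt,ej,er,jy] rk=7  ker:fs,ft,jr,jt,rs,rt,st
∂2: piv[dfs,dft,drs,dst,rst] rk=5  ker:fst
rk∂_2=5

rank∂_2=5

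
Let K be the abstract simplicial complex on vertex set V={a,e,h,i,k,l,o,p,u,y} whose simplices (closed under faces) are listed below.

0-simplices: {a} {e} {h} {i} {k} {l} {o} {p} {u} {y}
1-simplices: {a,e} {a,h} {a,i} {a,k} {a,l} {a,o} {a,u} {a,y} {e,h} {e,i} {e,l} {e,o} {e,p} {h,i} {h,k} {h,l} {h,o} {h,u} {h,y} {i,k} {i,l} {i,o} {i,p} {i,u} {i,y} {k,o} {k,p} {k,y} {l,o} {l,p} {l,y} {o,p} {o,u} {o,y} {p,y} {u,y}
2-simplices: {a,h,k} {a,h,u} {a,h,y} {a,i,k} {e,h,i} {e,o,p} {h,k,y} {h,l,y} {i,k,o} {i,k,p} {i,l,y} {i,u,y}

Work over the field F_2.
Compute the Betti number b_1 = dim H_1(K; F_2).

b_1=15

n_0=10 n_1=36 n_2=12  [Z2]
∂1: piv[ae,ah,ai,ak,al,ao,au,ay,ep] rk=9  ker:eh,ei,el,eo,hi,hk,hl,ho,hu,hy,ik,il,io,ip,iu,iy,ko,kp,ky,lo,lp,ly,op,ou,oy,py,uy
∂2: piv[ahk,ahu,ahy,aik,ehi,eop,hky,hly,iko,ikp,ily,iuy] rk=12
b_1=(36−9)−12=15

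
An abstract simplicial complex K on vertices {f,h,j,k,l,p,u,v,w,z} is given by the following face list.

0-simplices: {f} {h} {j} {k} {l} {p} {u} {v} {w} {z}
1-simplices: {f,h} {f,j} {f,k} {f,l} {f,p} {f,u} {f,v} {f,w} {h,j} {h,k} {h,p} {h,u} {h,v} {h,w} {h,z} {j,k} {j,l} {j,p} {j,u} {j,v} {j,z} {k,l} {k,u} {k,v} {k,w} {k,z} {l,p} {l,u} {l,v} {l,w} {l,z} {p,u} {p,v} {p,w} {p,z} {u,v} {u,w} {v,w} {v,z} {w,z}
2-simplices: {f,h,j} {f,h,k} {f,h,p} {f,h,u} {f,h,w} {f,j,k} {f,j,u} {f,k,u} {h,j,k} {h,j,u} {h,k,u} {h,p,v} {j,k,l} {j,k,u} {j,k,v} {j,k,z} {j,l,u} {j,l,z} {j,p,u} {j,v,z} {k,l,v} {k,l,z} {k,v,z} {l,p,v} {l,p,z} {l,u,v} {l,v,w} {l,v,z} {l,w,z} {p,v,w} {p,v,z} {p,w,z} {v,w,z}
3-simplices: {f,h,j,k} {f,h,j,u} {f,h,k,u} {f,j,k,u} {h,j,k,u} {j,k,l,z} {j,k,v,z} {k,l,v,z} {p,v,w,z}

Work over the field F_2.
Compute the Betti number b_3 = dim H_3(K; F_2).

n_0=10 n_1=40 n_2=33 n_3=9  [Z2]
∂1: piv[fh,fj,fk,fl,fp,fu,fv,fw,hz] rk=9  ker:hj,hk,hp,hu,hv,hw,jk,jl,jp,ju,jv,jz,kl,ku,kv,kw,kz,lp,lu,lv,lw,lz,pu,pv,pw,pz,uv,uw,vw,vz,wz
∂2: piv[fhj,fhk,fhp,fhu,fhw,fjk,fju,fku,hpv,jkl,jkv,jkz,jlu,jlz,jpu,jvz,klv,lpv,lpz,luv,lvw,lwz,pvw] rk=23  ker:hjk,hju,hku,jku,klz,kvz,lvz,pvz,pwz,vwz
∂3: piv[fhjk,fhju,fhku,fjku,jklz,jkvz,klvz,pvwz] rk=8  ker:hjku
b_3=(9−8)−0=1

b_3=1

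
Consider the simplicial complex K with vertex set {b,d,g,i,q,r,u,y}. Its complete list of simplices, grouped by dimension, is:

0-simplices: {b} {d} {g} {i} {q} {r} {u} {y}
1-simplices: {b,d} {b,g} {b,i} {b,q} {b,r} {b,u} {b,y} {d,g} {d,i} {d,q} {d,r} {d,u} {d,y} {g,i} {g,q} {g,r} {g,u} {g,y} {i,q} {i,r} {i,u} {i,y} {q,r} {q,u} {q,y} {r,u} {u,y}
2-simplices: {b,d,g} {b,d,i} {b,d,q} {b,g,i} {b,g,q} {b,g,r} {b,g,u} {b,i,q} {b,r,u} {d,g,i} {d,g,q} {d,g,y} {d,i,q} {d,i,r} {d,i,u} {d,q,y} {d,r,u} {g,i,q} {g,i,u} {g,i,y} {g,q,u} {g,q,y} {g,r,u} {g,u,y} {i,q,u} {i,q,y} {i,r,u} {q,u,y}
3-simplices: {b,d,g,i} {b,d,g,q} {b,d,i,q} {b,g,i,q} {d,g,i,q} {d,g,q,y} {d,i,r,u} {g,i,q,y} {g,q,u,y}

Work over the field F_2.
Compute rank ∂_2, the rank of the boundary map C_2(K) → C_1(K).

n_0=8 n_1=27 n_2=28 n_3=9  [Z2]
∂1: piv[bd,bg,bi,bq,br,bu,by] rk=7  ker:dg,di,dq,dr,du,dy,gi,gq,gr,gu,gy,iq,ir,iu,iy,qr,qu,qy,ru,uy
∂2: piv[bdg,bdi,bdq,bgi,bgq,bgr,bgu,biq,bru,dgy,dir,diu,dqy,dru,giu,giy,gqu,guy] rk=18  ker:dgi,dgq,diq,giq,gqy,gru,iqu,iqy,iru,quy
∂3: piv[bdgi,bdgq,bdiq,bgiq,dgqy,diru,giqy,gquy] rk=8  ker:dgiq
rk∂_2=18

rank∂_2=18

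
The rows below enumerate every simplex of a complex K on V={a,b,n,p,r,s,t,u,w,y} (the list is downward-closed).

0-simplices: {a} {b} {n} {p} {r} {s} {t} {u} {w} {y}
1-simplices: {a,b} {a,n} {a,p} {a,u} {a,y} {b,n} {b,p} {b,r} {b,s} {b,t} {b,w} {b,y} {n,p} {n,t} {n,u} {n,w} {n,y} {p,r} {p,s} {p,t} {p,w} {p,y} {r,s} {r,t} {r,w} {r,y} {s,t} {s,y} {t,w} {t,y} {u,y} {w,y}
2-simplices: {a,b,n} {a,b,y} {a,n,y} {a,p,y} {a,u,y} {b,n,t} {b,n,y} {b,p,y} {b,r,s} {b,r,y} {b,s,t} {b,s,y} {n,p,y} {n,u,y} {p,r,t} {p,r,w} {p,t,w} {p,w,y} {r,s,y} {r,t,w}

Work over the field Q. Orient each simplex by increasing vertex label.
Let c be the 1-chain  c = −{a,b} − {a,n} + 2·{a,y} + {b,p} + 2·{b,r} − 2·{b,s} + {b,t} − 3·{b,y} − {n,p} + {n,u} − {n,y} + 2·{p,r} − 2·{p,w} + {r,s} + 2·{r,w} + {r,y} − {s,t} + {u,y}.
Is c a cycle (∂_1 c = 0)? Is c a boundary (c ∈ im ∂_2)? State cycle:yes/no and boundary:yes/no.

n_0=10 n_1=32 n_2=20  [Q]
∂1: piv[ab,an,ap,au,ay,br,bs,bt,bw] rk=9  ker:bn,bp,by,np,nt,nu,nw,ny,pr,ps,pt,pw,py,rs,rt,rw,ry,st,sy,tw,ty,uy,wy
∂2: piv[abn,aby,any,apy,auy,bnt,bpy,brs,bry,bst,bsy,npy,nuy,prt,prw,ptw,pwy] rk=17  ker:bny,rsy,rtw
∂1c = 0
c vs im∂2: reduces to 0 ⇒ boundary

cycle:yes boundary:yes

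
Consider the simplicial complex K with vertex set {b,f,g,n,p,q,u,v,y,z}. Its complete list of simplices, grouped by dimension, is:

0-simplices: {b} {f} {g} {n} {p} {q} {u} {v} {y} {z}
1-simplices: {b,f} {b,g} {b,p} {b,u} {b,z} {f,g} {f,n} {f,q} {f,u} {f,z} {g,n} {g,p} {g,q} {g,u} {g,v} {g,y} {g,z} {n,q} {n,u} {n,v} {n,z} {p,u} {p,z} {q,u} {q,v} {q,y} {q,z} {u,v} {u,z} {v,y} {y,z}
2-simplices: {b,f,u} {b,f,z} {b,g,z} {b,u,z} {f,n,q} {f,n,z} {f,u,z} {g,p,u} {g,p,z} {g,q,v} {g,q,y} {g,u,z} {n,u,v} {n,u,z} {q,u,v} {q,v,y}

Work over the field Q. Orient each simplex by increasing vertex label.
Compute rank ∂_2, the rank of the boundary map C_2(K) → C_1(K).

rank∂_2=15

n_0=10 n_1=31 n_2=16  [Q]
∂1: piv[bf,bg,bp,bu,bz,fn,fq,gv,gy] rk=9  ker:fg,fu,fz,gn,gp,gq,gu,gz,nq,nu,nv,nz,pu,pz,qu,qv,qy,qz,uv,uz,vy,yz
∂2: piv[bfu,bfz,bgz,buz,fnq,fnz,gpu,gpz,gqv,gqy,guz,nuv,nuz,quv,qvy] rk=15  ker:fuz
rk∂_2=15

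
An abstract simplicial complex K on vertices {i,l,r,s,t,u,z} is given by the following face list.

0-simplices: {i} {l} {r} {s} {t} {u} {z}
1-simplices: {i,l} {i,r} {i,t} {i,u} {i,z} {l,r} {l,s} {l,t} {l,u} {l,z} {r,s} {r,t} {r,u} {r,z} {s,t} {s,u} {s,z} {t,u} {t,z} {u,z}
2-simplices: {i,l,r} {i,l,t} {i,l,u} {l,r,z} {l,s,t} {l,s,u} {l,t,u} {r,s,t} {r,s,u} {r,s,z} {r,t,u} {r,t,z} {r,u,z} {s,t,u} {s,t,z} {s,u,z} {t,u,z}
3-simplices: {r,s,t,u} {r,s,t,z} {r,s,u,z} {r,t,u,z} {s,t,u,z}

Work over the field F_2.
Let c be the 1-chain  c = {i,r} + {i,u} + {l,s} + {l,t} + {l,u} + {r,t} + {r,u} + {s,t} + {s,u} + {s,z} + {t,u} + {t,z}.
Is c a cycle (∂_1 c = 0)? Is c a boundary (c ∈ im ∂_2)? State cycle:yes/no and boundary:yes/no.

n_0=7 n_1=20 n_2=17 n_3=5  [Z2]
∂1: piv[il,ir,it,iu,iz,ls] rk=6  ker:lr,lt,lu,lz,rs,rt,ru,rz,st,su,sz,tu,tz,uz
∂2: piv[ilr,ilt,ilu,lrz,lst,lsu,ltu,rst,rsu,rsz,rtz,ruz] rk=12  ker:rtu,stu,stz,suz,tuz
∂3: piv[rstu,rstz,rsuz,rtuz] rk=4  ker:stuz
∂1c = {l} + {r} + {t} + {u}

cycle:no boundary:no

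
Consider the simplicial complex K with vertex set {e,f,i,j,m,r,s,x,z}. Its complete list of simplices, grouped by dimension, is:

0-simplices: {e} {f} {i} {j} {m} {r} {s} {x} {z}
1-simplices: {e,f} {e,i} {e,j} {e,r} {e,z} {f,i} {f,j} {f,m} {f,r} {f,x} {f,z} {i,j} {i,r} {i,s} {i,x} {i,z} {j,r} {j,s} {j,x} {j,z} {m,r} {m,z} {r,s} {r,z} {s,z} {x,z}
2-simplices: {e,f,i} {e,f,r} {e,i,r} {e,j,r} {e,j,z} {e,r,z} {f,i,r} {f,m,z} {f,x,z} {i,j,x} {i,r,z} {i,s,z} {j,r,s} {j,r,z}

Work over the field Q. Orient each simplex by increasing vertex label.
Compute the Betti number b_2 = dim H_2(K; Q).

b_2=2

n_0=9 n_1=26 n_2=14  [Q]
∂1: piv[ef,ei,ej,er,ez,fm,fx,is] rk=8  ker:fi,fj,fr,fz,ij,ir,ix,iz,jr,js,jx,jz,mr,mz,rs,rz,sz,xz
∂2: piv[efi,efr,eir,ejr,ejz,erz,fmz,fxz,ijx,irz,isz,jrs] rk=12  ker:fir,jrz
b_2=(14−12)−0=2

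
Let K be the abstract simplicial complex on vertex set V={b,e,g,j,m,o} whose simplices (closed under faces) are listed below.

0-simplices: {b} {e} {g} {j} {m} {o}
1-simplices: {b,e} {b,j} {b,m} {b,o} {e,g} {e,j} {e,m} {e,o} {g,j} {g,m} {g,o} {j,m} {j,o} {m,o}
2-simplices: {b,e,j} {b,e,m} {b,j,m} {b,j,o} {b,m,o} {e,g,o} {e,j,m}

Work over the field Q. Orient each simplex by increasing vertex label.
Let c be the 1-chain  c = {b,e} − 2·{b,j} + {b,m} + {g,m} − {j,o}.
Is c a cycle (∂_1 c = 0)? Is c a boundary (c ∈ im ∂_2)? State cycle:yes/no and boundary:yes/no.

n_0=6 n_1=14 n_2=7  [Q]
∂1: piv[be,bj,bm,bo,eg] rk=5  ker:ej,em,eo,gj,gm,go,jm,jo,mo
∂2: piv[bej,bem,bjm,bjo,bmo,ego] rk=6  ker:ejm
∂1c = {e} − {g} − {j} + 2·{m} − {o}

cycle:no boundary:no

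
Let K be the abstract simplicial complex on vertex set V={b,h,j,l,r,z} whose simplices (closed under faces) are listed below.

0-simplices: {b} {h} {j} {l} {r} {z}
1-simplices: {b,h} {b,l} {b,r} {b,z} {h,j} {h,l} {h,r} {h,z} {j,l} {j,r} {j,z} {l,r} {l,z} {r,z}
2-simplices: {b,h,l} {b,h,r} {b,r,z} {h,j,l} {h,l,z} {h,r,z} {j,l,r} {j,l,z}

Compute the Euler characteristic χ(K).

n_0=6 n_1=14 n_2=8
χ=+6−14+8=0

χ(K)=0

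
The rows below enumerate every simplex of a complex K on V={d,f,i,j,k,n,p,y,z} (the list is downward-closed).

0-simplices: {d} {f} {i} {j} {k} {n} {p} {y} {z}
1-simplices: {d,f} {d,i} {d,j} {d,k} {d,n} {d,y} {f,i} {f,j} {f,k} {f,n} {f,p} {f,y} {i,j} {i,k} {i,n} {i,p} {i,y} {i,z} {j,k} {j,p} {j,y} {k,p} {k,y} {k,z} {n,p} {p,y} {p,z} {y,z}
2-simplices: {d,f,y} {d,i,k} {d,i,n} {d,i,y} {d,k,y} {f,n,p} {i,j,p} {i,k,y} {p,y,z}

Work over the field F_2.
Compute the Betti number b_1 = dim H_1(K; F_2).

b_1=12

n_0=9 n_1=28 n_2=9  [Z2]
∂1: piv[df,di,dj,dk,dn,dy,fp,iz] rk=8  ker:fi,fj,fk,fn,fy,ij,ik,in,ip,iy,jk,jp,jy,kp,ky,kz,np,py,pz,yz
∂2: piv[dfy,dik,din,diy,dky,fnp,ijp,pyz] rk=8  ker:iky
b_1=(28−8)−8=12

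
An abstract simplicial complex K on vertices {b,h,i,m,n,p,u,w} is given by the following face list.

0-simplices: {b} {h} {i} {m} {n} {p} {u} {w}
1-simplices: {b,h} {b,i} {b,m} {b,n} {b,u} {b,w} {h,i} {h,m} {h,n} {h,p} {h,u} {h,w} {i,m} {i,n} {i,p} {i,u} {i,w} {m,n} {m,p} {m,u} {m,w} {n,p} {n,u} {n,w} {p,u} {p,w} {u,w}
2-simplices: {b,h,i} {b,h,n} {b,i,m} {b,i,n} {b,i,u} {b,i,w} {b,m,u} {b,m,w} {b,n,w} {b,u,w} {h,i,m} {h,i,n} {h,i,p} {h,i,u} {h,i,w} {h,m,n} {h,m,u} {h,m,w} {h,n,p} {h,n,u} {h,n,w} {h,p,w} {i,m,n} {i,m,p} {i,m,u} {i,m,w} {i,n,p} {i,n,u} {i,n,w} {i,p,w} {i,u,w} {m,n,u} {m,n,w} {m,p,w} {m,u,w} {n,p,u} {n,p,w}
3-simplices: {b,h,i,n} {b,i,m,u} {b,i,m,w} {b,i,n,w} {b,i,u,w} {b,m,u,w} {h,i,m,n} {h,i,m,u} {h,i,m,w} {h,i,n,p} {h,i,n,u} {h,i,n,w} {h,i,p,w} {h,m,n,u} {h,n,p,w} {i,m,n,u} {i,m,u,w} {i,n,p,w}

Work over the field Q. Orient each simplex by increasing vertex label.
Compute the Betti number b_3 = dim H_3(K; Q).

b_3=3

n_0=8 n_1=27 n_2=37 n_3=18  [Q]
∂1: piv[bh,bi,bm,bn,bu,bw,hp] rk=7  ker:hi,hm,hn,hu,hw,im,in,ip,iu,iw,mn,mp,mu,mw,np,nu,nw,pu,pw,uw
∂2: piv[bhi,bhn,bim,bin,biu,biw,bmu,bmw,bnw,buw,him,hip,hiu,hiw,hmn,hnp,hnu,hpw,imp,npu] rk=20  ker:hin,hmu,hmw,hnw,imn,imu,imw,inp,inu,inw,ipw,iuw,mnu,mnw,mpw,muw,npw
∂3: piv[bhin,bimu,bimw,binw,biuw,bmuw,himn,himu,himw,hinp,hinu,hinw,hipw,hmnu,hnpw] rk=15  ker:imnu,imuw,inpw
b_3=(18−15)−0=3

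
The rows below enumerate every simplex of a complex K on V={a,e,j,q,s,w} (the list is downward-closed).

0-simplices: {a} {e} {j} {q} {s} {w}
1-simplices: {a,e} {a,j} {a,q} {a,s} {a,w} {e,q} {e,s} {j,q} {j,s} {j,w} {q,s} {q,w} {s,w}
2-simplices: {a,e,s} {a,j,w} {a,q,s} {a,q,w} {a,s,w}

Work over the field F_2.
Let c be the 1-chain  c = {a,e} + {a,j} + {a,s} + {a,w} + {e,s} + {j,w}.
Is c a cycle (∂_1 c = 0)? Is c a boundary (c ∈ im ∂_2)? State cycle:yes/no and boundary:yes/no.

cycle:yes boundary:yes

n_0=6 n_1=13 n_2=5  [Z2]
∂1: piv[ae,aj,aq,as,aw] rk=5  ker:eq,es,jq,js,jw,qs,qw,sw
∂2: piv[aes,ajw,aqs,aqw,asw] rk=5
∂1c = 0
c vs im∂2: reduces to 0 ⇒ boundary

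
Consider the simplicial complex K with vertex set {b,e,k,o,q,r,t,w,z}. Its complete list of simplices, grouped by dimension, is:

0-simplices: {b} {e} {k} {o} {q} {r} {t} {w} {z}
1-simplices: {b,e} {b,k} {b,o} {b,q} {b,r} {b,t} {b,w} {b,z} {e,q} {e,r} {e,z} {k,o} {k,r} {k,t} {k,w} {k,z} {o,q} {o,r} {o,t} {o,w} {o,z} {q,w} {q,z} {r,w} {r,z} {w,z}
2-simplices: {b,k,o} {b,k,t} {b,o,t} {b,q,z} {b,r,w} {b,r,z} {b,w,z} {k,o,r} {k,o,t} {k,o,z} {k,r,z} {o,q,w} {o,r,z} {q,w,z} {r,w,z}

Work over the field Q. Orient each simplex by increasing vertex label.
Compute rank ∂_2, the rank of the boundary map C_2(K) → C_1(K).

rank∂_2=12

n_0=9 n_1=26 n_2=15  [Q]
∂1: piv[be,bk,bo,bq,br,bt,bw,bz] rk=8  ker:eq,er,ez,ko,kr,kt,kw,kz,oq,or,ot,ow,oz,qw,qz,rw,rz,wz
∂2: piv[bko,bkt,bot,bqz,brw,brz,bwz,kor,koz,krz,oqw,qwz] rk=12  ker:kot,orz,rwz
rk∂_2=12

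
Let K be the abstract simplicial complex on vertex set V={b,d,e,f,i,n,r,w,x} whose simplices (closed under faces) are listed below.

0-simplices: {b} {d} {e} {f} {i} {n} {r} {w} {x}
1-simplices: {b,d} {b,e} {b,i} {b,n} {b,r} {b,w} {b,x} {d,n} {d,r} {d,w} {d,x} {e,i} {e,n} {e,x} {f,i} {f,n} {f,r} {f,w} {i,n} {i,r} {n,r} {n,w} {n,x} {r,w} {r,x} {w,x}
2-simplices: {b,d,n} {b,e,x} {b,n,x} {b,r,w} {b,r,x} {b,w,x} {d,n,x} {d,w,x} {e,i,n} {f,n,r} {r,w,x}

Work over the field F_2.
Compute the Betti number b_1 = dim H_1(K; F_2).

b_1=8

n_0=9 n_1=26 n_2=11  [Z2]
∂1: piv[bd,be,bi,bn,br,bw,bx,fi] rk=8  ker:dn,dr,dw,dx,ei,en,ex,fn,fr,fw,in,ir,nr,nw,nx,rw,rx,wx
∂2: piv[bdn,bex,bnx,brw,brx,bwx,dnx,dwx,ein,fnr] rk=10  ker:rwx
b_1=(26−8)−10=8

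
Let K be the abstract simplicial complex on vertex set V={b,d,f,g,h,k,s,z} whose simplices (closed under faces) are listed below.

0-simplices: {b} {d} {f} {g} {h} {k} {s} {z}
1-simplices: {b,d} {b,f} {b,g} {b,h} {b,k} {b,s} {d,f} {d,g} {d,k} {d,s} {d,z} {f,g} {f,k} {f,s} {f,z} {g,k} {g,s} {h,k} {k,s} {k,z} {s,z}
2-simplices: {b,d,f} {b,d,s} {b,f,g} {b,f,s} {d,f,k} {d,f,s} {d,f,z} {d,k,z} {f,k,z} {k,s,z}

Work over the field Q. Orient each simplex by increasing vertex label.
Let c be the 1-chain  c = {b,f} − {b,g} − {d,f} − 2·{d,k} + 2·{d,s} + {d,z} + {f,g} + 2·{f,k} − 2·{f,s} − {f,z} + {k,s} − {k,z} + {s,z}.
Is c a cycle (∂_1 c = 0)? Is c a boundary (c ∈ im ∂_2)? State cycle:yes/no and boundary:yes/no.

cycle:yes boundary:yes

n_0=8 n_1=21 n_2=10  [Q]
∂1: piv[bd,bf,bg,bh,bk,bs,dz] rk=7  ker:df,dg,dk,ds,fg,fk,fs,fz,gk,gs,hk,ks,kz,sz
∂2: piv[bdf,bds,bfg,bfs,dfk,dfz,dkz,ksz] rk=8  ker:dfs,fkz
∂1c = 0
c vs im∂2: reduces to 0 ⇒ boundary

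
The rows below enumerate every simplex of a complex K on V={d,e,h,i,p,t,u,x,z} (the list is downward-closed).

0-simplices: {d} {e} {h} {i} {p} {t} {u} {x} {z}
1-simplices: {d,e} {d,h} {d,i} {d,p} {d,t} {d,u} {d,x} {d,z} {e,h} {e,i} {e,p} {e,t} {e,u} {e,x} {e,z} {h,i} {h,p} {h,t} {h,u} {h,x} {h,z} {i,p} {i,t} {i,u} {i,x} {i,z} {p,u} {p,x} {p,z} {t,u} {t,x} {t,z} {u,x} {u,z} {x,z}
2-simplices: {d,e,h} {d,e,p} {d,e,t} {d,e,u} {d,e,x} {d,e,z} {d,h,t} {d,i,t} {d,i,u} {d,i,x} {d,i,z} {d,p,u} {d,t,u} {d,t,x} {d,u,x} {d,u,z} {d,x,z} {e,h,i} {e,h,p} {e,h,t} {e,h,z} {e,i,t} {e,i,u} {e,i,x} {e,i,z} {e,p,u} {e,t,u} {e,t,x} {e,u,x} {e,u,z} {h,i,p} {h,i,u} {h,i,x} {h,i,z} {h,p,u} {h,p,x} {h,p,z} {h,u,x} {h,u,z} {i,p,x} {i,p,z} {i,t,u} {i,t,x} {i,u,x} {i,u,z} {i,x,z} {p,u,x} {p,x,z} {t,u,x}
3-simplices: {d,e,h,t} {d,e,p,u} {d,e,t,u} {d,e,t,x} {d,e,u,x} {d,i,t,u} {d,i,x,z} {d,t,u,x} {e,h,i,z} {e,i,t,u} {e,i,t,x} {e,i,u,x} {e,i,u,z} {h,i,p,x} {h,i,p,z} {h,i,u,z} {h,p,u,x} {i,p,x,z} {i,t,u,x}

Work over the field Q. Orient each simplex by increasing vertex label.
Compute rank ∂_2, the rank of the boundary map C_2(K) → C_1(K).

n_0=9 n_1=35 n_2=49 n_3=19  [Q]
∂1: piv[de,dh,di,dp,dt,du,dx,dz] rk=8  ker:eh,ei,ep,et,eu,ex,ez,hi,hp,ht,hu,hx,hz,ip,it,iu,ix,iz,pu,px,pz,tu,tx,tz,ux,uz,xz
∂2: piv[deh,dep,det,deu,dex,dez,dht,dit,diu,dix,diz,dpu,dtu,dtx,dux,duz,dxz,ehi,ehp,ehz,eit,hip,hiu,hix,hpx,hpz] rk=26  ker:eht,eiu,eix,eiz,epu,etu,etx,eux,euz,hiz,hpu,hux,huz,ipx,ipz,itu,itx,iux,iuz,ixz,pux,pxz,tux
∂3: piv[deht,depu,detu,detx,deux,ditu,dixz,dtux,ehiz,eitu,eitx,eiux,eiuz,hipx,hipz,hiuz,hpux,ipxz] rk=18  ker:itux
rk∂_2=26

rank∂_2=26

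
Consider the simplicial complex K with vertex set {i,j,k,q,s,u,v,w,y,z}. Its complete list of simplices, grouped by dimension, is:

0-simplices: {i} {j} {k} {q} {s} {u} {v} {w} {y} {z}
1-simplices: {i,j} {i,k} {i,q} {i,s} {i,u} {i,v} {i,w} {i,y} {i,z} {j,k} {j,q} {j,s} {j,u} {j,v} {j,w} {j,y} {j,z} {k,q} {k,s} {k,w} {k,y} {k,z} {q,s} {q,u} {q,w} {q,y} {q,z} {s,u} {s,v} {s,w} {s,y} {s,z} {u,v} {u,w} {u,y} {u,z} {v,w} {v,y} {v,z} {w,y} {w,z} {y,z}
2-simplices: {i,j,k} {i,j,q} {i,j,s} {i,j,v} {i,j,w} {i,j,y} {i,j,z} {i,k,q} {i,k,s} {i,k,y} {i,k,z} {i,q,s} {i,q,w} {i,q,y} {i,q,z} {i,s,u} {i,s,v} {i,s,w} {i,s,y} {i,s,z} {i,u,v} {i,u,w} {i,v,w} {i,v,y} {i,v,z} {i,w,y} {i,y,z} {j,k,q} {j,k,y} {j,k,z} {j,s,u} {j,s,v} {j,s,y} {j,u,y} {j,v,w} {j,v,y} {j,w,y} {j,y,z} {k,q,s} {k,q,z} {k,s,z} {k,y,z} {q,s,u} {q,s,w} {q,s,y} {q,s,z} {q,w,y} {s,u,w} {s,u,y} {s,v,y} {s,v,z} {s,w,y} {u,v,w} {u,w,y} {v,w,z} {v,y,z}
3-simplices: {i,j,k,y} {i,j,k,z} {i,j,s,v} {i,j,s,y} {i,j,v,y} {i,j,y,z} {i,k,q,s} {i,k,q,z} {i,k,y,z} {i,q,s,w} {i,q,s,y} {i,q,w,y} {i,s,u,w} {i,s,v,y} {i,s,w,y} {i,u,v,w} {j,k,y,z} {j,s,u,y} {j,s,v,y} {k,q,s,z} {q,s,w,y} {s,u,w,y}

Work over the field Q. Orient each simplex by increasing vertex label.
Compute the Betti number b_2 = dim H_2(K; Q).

n_0=10 n_1=42 n_2=56 n_3=22  [Q]
∂1: piv[ij,ik,iq,is,iu,iv,iw,iy,iz] rk=9  ker:jk,jq,js,ju,jv,jw,jy,jz,kq,ks,kw,ky,kz,qs,qu,qw,qy,qz,su,sv,sw,sy,sz,uv,uw,uy,uz,vw,vy,vz,wy,wz,yz
∂2: piv[ijk,ijq,ijs,ijv,ijw,ijy,ijz,ikq,iks,iky,ikz,iqs,iqw,iqy,iqz,isu,isv,isw,isy,isz,iuv,iuw,ivw,ivy,ivz,iwy,iyz,jsu,juy,qsu,vwz] rk=31  ker:jkq,jky,jkz,jsv,jsy,jvw,jvy,jwy,jyz,kqs,kqz,ksz,kyz,qsw,qsy,qsz,qwy,suw,suy,svy,svz,swy,uvw,uwy,vyz
∂3: piv[ijky,ijkz,ijsv,ijsy,ijvy,ijyz,ikqs,ikqz,ikyz,iqsw,iqsy,iqwy,isuw,isvy,iswy,iuvw,jsuy,kqsz,suwy] rk=19  ker:jkyz,jsvy,qswy
b_2=(56−31)−19=6

b_2=6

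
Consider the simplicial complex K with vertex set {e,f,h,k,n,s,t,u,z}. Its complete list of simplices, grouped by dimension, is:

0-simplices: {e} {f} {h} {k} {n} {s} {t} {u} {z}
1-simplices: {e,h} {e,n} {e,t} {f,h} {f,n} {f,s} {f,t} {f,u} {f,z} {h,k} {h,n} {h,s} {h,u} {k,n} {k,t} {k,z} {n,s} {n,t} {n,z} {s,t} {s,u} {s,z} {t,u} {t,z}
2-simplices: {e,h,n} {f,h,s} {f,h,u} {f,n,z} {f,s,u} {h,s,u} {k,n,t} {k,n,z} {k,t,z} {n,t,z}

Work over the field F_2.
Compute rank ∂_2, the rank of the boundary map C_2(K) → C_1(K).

rank∂_2=8

n_0=9 n_1=24 n_2=10  [Z2]
∂1: piv[eh,en,et,fh,fs,fu,fz,hk] rk=8  ker:fn,ft,hn,hs,hu,kn,kt,kz,ns,nt,nz,st,su,sz,tu,tz
∂2: piv[ehn,fhs,fhu,fnz,fsu,knt,knz,ktz] rk=8  ker:hsu,ntz
rk∂_2=8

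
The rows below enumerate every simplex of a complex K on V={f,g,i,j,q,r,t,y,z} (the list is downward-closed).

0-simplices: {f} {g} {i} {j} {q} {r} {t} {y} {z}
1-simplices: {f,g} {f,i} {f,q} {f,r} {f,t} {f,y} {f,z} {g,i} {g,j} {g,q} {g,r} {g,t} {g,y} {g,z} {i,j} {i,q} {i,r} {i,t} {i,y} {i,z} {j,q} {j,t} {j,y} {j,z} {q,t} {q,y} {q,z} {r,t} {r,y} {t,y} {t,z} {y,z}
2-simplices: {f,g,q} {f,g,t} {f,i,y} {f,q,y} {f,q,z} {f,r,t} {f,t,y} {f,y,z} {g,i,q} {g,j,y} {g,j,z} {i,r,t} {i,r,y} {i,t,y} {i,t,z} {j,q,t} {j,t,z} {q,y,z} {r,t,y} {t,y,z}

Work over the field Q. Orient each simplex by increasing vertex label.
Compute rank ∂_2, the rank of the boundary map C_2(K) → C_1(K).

n_0=9 n_1=32 n_2=20  [Q]
∂1: piv[fg,fi,fq,fr,ft,fy,fz,gj] rk=8  ker:gi,gq,gr,gt,gy,gz,ij,iq,ir,it,iy,iz,jq,jt,jy,jz,qt,qy,qz,rt,ry,ty,tz,yz
∂2: piv[fgq,fgt,fiy,fqy,fqz,frt,fty,fyz,giq,gjy,gjz,irt,iry,ity,itz,jqt,jtz,tyz] rk=18  ker:qyz,rty
rk∂_2=18

rank∂_2=18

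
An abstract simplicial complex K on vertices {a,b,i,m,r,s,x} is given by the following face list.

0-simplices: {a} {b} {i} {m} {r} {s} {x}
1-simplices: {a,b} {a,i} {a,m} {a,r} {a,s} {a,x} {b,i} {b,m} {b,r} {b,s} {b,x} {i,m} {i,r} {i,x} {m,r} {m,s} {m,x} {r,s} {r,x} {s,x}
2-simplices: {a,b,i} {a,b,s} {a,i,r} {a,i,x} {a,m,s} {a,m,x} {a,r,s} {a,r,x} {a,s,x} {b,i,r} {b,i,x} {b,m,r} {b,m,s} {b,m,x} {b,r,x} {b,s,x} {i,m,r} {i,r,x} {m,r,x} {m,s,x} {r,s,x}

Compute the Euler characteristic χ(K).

χ(K)=8

n_0=7 n_1=20 n_2=21
χ=+7−20+21=8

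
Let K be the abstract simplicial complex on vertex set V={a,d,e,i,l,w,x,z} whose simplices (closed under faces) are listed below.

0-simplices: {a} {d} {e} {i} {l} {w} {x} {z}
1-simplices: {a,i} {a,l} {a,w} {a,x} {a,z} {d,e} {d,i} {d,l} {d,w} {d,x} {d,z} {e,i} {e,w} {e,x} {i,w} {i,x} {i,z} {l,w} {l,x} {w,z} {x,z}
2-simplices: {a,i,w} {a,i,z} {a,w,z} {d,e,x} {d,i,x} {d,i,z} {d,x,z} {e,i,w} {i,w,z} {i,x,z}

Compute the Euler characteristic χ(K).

χ(K)=-3

n_0=8 n_1=21 n_2=10
χ=+8−21+10=-3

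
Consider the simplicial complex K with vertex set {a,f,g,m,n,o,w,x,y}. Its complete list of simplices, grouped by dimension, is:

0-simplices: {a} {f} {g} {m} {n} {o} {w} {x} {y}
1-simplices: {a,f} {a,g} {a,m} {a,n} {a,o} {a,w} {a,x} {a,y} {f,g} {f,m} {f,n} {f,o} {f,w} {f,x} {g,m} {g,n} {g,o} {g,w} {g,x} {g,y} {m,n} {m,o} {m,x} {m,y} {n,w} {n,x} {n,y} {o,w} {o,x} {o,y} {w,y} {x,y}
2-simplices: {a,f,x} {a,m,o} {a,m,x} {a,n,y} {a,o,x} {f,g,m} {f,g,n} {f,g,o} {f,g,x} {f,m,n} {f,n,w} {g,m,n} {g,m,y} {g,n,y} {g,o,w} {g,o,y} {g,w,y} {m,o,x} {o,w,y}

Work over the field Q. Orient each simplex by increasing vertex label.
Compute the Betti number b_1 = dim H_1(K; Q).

b_1=8

n_0=9 n_1=32 n_2=19  [Q]
∂1: piv[af,ag,am,an,ao,aw,ax,ay] rk=8  ker:fg,fm,fn,fo,fw,fx,gm,gn,go,gw,gx,gy,mn,mo,mx,my,nw,nx,ny,ow,ox,oy,wy,xy
∂2: piv[afx,amo,amx,any,aox,fgm,fgn,fgo,fgx,fmn,fnw,gmy,gny,gow,goy,gwy] rk=16  ker:gmn,mox,owy
b_1=(32−8)−16=8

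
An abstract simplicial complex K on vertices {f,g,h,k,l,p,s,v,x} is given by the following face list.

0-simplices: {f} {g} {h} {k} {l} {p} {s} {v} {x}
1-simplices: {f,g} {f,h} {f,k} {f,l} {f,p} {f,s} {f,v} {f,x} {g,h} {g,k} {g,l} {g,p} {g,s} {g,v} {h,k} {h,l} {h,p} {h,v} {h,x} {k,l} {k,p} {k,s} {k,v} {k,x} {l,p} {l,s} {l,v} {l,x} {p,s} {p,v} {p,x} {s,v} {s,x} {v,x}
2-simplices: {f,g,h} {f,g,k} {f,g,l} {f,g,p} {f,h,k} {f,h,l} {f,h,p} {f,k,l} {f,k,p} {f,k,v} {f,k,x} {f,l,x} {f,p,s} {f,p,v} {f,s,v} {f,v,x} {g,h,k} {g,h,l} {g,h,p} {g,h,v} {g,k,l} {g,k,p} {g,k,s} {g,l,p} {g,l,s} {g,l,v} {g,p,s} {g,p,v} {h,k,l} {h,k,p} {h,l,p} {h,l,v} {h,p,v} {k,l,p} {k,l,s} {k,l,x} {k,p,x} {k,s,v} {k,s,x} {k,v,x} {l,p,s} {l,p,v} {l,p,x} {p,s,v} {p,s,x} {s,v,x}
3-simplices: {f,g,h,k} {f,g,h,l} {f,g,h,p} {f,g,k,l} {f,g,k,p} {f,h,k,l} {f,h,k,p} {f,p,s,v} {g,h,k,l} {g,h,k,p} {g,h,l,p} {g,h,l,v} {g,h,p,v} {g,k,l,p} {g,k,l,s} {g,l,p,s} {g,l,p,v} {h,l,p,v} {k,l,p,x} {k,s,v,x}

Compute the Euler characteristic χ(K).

n_0=9 n_1=34 n_2=46 n_3=20
χ=+9−34+46−20=1

χ(K)=1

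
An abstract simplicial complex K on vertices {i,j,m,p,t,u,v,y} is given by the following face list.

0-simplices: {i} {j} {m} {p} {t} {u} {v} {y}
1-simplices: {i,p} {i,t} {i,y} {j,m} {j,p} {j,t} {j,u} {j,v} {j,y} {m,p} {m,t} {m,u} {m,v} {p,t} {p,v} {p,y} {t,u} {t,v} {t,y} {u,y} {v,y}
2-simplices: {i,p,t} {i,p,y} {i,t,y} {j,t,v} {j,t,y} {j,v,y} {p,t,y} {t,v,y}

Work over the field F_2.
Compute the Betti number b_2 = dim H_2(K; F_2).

n_0=8 n_1=21 n_2=8  [Z2]
∂1: piv[ip,it,iy,jm,jp,ju,jv] rk=7  ker:jt,jy,mp,mt,mu,mv,pt,pv,py,tu,tv,ty,uy,vy
∂2: piv[ipt,ipy,ity,jtv,jty,jvy] rk=6  ker:pty,tvy
b_2=(8−6)−0=2

b_2=2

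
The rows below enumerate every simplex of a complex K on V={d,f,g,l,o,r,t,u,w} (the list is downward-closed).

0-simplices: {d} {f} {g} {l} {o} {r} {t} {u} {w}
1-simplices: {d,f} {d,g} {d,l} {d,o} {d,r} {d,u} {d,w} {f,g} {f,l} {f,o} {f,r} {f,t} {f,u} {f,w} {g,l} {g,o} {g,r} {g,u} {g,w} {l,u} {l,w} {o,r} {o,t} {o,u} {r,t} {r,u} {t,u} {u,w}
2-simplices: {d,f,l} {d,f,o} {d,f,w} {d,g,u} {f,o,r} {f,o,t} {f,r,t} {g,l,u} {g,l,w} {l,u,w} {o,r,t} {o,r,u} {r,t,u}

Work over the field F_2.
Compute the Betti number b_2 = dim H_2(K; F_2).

b_2=1

n_0=9 n_1=28 n_2=13  [Z2]
∂1: piv[df,dg,dl,do,dr,du,dw,ft] rk=8  ker:fg,fl,fo,fr,fu,fw,gl,go,gr,gu,gw,lu,lw,or,ot,ou,rt,ru,tu,uw
∂2: piv[dfl,dfo,dfw,dgu,for,fot,frt,glu,glw,luw,oru,rtu] rk=12  ker:ort
b_2=(13−12)−0=1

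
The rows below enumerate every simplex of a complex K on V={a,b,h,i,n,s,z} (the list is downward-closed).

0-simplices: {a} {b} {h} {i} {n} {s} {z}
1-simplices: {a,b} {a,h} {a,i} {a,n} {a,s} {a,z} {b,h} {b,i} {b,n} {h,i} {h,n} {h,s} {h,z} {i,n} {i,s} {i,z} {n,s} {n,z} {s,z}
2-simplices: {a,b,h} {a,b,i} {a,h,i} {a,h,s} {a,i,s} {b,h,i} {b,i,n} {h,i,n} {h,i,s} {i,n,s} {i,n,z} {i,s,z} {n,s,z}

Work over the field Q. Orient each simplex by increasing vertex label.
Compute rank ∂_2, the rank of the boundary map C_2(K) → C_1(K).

rank∂_2=10

n_0=7 n_1=19 n_2=13  [Q]
∂1: piv[ab,ah,ai,an,as,az] rk=6  ker:bh,bi,bn,hi,hn,hs,hz,in,is,iz,ns,nz,sz
∂2: piv[abh,abi,ahi,ahs,ais,bin,hin,ins,inz,isz] rk=10  ker:bhi,his,nsz
rk∂_2=10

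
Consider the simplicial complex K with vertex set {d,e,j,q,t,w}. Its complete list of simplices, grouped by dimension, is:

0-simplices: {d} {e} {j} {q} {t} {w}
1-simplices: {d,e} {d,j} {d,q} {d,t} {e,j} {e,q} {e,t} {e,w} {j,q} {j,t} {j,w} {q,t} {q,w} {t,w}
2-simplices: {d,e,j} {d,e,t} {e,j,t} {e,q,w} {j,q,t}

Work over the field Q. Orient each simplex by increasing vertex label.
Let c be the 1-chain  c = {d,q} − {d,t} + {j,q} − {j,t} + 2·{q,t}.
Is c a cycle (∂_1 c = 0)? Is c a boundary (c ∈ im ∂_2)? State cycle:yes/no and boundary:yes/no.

n_0=6 n_1=14 n_2=5  [Q]
∂1: piv[de,dj,dq,dt,ew] rk=5  ker:ej,eq,et,jq,jt,jw,qt,qw,tw
∂2: piv[dej,det,ejt,eqw,jqt] rk=5
∂1c = 0
c vs im∂2: residual ≠ 0 ⇒ not boundary

cycle:yes boundary:no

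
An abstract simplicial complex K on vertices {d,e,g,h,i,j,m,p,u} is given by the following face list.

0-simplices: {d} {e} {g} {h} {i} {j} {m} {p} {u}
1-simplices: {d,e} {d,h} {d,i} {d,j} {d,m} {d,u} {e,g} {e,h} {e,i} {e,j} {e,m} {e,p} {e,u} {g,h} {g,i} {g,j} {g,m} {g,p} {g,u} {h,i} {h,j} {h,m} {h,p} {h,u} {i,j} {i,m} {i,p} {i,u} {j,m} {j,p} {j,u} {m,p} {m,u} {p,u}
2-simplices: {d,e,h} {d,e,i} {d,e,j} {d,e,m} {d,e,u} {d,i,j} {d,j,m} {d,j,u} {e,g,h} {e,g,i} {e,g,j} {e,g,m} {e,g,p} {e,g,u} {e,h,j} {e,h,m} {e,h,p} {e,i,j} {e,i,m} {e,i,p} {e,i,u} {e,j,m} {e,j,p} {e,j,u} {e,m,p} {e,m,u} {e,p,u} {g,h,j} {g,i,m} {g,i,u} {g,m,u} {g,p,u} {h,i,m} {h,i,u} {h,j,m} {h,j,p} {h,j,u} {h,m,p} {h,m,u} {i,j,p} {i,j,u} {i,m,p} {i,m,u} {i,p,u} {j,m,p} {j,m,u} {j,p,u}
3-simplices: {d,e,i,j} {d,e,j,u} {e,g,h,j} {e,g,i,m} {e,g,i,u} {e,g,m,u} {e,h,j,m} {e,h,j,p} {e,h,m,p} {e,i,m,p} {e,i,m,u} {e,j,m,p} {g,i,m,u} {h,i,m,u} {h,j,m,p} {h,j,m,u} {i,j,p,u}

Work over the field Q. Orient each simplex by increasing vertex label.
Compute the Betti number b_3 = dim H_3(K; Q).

n_0=9 n_1=34 n_2=47 n_3=17  [Q]
∂1: piv[de,dh,di,dj,dm,du,eg,ep] rk=8  ker:eh,ei,ej,em,eu,gh,gi,gj,gm,gp,gu,hi,hj,hm,hp,hu,ij,im,ip,iu,jm,jp,ju,mp,mu,pu
∂2: piv[deh,dei,dej,dem,deu,dij,djm,dju,egh,egi,egj,egm,egp,egu,ehj,ehm,ehp,eim,eip,eiu,ejp,emp,emu,epu,him,hiu] rk=26  ker:eij,ejm,eju,ghj,gim,giu,gmu,gpu,hjm,hjp,hju,hmp,hmu,ijp,iju,imp,imu,ipu,jmp,jmu,jpu
∂3: piv[deij,deju,eghj,egim,egiu,egmu,ehjm,ehjp,ehmp,eimp,eimu,ejmp,himu,hjmu,ijpu] rk=15  ker:gimu,hjmp
b_3=(17−15)−0=2

b_3=2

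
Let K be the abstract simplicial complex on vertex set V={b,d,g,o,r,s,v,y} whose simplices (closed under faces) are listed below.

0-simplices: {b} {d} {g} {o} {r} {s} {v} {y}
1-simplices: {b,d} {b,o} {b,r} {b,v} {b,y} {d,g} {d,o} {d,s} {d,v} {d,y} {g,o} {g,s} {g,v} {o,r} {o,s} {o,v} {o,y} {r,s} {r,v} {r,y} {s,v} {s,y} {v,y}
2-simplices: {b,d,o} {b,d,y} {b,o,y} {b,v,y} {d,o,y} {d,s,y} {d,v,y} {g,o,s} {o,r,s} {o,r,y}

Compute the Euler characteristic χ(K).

χ(K)=-5

n_0=8 n_1=23 n_2=10
χ=+8−23+10=-5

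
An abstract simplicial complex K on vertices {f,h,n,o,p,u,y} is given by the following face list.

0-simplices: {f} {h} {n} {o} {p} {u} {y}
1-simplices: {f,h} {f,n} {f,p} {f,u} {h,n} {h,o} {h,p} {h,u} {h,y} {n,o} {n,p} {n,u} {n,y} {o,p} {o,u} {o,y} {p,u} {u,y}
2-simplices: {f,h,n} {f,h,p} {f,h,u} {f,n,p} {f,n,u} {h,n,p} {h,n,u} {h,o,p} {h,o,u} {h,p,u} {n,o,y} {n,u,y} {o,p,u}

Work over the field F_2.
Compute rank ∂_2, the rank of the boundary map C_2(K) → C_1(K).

rank∂_2=10

n_0=7 n_1=18 n_2=13  [Z2]
∂1: piv[fh,fn,fp,fu,ho,hy] rk=6  ker:hn,hp,hu,no,np,nu,ny,op,ou,oy,pu,uy
∂2: piv[fhn,fhp,fhu,fnp,fnu,hop,hou,hpu,noy,nuy] rk=10  ker:hnp,hnu,opu
rk∂_2=10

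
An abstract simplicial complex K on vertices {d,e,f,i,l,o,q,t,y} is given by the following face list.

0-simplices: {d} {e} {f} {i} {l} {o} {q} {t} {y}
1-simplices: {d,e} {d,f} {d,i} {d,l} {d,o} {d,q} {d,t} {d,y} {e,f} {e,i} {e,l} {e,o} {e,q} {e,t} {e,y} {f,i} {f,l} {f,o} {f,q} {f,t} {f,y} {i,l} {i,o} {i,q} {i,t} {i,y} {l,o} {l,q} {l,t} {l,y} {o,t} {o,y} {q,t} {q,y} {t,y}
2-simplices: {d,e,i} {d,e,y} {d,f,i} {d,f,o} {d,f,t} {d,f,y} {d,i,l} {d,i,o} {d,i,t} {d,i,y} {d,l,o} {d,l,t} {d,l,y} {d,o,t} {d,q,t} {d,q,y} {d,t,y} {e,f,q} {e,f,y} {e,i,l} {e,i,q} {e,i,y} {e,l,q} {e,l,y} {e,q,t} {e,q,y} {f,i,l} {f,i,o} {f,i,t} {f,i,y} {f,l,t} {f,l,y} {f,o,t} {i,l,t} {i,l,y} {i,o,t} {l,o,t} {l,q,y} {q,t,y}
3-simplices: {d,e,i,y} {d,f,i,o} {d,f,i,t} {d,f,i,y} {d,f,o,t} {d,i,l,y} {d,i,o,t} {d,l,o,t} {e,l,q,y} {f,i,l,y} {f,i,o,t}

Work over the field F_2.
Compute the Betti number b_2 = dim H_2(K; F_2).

b_2=4

n_0=9 n_1=35 n_2=39 n_3=11  [Z2]
∂1: piv[de,df,di,dl,do,dq,dt,dy] rk=8  ker:ef,ei,el,eo,eq,et,ey,fi,fl,fo,fq,ft,fy,il,io,iq,it,iy,lo,lq,lt,ly,ot,oy,qt,qy,ty
∂2: piv[dei,dey,dfi,dfo,dft,dfy,dil,dio,dit,diy,dlo,dlt,dly,dot,dqt,dqy,dty,efq,efy,eil,eiq,elq,eqt,eqy,fil] rk=25  ker:eiy,ely,fio,fit,fiy,flt,fly,fot,ilt,ily,iot,lot,lqy,qty
∂3: piv[deiy,dfio,dfit,dfiy,dfot,dily,diot,dlot,elqy,fily] rk=10  ker:fiot
b_2=(39−25)−10=4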